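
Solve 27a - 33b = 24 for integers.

Step 1: Check solvability.
gcd(27, 33) = 3
Since 3 divides 24, solutions exist.

Step 2: Apply extended Euclidean algorithm to find gcd.
We find integers such that 27*x0 + 33*y0 = 3

Step 3: Scale the particular solution.
Multiply by 24/3 = 8:
a = 40, b = 32

Step 4: Verify.
27*(40) - 33*(32) = 24 = 24 ✓

a = 40, b = 32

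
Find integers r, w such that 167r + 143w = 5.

Step 1: Check solvability.
gcd(167, 143) = 1
Since 1 divides 5, solutions exist.

Step 2: Apply extended Euclidean algorithm to find gcd.
We find integers such that 167*x0 + 143*y0 = 1

Step 3: Scale the particular solution.
Multiply by 5/1 = 5:
r = 30, w = -35

Step 4: Verify.
167*(30) + 143*(-35) = 5 = 5 ✓

r = 30, w = -35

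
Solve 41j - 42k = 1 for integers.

Step 1: Check solvability.
gcd(41, 42) = 1
Since 1 divides 1, solutions exist.

Step 2: Apply extended Euclidean algorithm to find gcd.
We find integers such that 41*x0 + 42*y0 = 1

Step 3: Scale the particular solution.
Multiply by 1/1 = 1:
j = -1, k = -1

Step 4: Verify.
41*(-1) - 42*(-1) = 1 = 1 ✓

j = -1, k = -1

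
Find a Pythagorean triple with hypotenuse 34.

We need a² + b² = 34² = 1156.
Trying: 30² + 16² = 900 + 256 = 1156 ✓

(30, 16, 34)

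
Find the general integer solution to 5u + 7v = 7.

Step 1: Compute gcd(5, 7) = 1.
Since 1 divides 7, solutions exist.

Step 2: Find a particular solution using extended Euclidean algorithm.
We get u₀ = 21, v₀ = -14.
Check: 5*21 + 7*-14 = 7 = 7 ✓

Step 3: Write the general solution.
u = 21 + (7/1)t = 21 + 7t
v = -14 - (5/1)t = -14 - 5t
for any integer t.

u = 21 + 7t, v = -14 - 5t for integer t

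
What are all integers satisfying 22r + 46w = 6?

Step 1: Compute gcd(22, 46) = 2.
Since 2 divides 6, solutions exist.

Step 2: Find a particular solution using extended Euclidean algorithm.
We get r₀ = -6, w₀ = 3.
Check: 22*-6 + 46*3 = 6 = 6 ✓

Step 3: Write the general solution.
r = -6 + (46/2)t = -6 + 23t
w = 3 - (22/2)t = 3 - 11t
for any integer t.

r = -6 + 23t, w = 3 - 11t for integer t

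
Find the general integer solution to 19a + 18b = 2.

Step 1: Compute gcd(19, 18) = 1.
Since 1 divides 2, solutions exist.

Step 2: Find a particular solution using extended Euclidean algorithm.
We get a₀ = 2, b₀ = -2.
Check: 19*2 + 18*-2 = 2 = 2 ✓

Step 3: Write the general solution.
a = 2 + (18/1)t = 2 + 18t
b = -2 - (19/1)t = -2 - 19t
for any integer t.

a = 2 + 18t, b = -2 - 19t for integer t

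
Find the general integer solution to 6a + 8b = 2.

Step 1: Compute gcd(6, 8) = 2.
Since 2 divides 2, solutions exist.

Step 2: Find a particular solution using extended Euclidean algorithm.
We get a₀ = -1, b₀ = 1.
Check: 6*-1 + 8*1 = 2 = 2 ✓

Step 3: Write the general solution.
a = -1 + (8/2)t = -1 + 4t
b = 1 - (6/2)t = 1 - 3t
for any integer t.

a = -1 + 4t, b = 1 - 3t for integer t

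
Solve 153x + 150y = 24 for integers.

Step 1: Check solvability.
gcd(153, 150) = 3
Since 3 divides 24, solutions exist.

Step 2: Apply extended Euclidean algorithm to find gcd.
We find integers such that 153*x0 + 150*y0 = 3

Step 3: Scale the particular solution.
Multiply by 24/3 = 8:
x = 8, y = -8

Step 4: Verify.
153*(8) + 150*(-8) = 24 = 24 ✓

x = 8, y = -8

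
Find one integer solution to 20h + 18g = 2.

Step 1: Check solvability.
gcd(20, 18) = 2
Since 2 divides 2, solutions exist.

Step 2: Apply extended Euclidean algorithm to find gcd.
We find integers such that 20*x0 + 18*y0 = 2

Step 3: Scale the particular solution.
Multiply by 2/2 = 1:
h = 1, g = -1

Step 4: Verify.
20*(1) + 18*(-1) = 2 = 2 ✓

h = 1, g = -1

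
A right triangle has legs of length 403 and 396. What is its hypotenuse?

c² = a² + b² = 403² + 396² = 162409 + 156816 = 319225
c = 565

565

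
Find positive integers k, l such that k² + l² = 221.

Search for k with 221 - k² a perfect square.
k = 5: 221 - 5² = 221 - 25 = 196 = 14² ✓
So k = 5, l = 14.

k = 5, l = 14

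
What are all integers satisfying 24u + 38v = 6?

Step 1: Compute gcd(24, 38) = 2.
Since 2 divides 6, solutions exist.

Step 2: Find a particular solution using extended Euclidean algorithm.
We get u₀ = 24, v₀ = -15.
Check: 24*24 + 38*-15 = 6 = 6 ✓

Step 3: Write the general solution.
u = 24 + (38/2)t = 24 + 19t
v = -15 - (24/2)t = -15 - 12t
for any integer t.

u = 24 + 19t, v = -15 - 12t for integer t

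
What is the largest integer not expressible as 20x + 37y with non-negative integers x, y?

For two coprime denominations a and b, the Frobenius number (largest value not representable as a non-negative combination) is ab - a - b.
Here gcd(20, 37) = 1, so they are coprime.
F(20, 37) = 20·37 - 20 - 37 = 740 - 57 = 683

683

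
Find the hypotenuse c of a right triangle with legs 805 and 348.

c² = a² + b² = 805² + 348² = 648025 + 121104 = 769129
c = sqrt(769129) = 877

877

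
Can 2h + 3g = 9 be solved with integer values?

Step 1: Compute gcd(2, 3).
gcd(2, 3) = 1

Step 2: Check divisibility.
Does 1 divide 9? 9 = 1 x 9, so yes.

By the theorem on linear Diophantine equations, 2h + 3g = 9 has integer solutions if and only if gcd(2, 3) divides 9. Since 1 | 9, solutions exist.

Yes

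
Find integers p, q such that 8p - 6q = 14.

Step 1: Check solvability.
gcd(8, 6) = 2
Since 2 divides 14, solutions exist.

Step 2: Apply extended Euclidean algorithm to find gcd.
We find integers such that 8*x0 + 6*y0 = 2

Step 3: Scale the particular solution.
Multiply by 14/2 = 7:
p = 7, q = 7

Step 4: Verify.
8*(7) - 6*(7) = 14 = 14 ✓

p = 7, q = 7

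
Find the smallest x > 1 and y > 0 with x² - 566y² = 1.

We seek the smallest positive integers (x, y) with x² - 566y² = 1, i.e., x² = 566y² + 1.
Try successive y values:
y = 1: x² = 566·1² + 1 = 567, not a perfect square
y = 2: x² = 566·2² + 1 = 2265, not a perfect square
y = 3: x² = 566·3² + 1 = 5095, not a perfect square
... continuing the search (or via continued fractions) ...
y = 4018758: x² = 566·4018758² + 1 = 9141135378211225, x = 95609285 ✓

Verify: 95609285² - 566·4018758² = 9141135378211225 - 9141135378211224 = 1 ✓

x = 95609285, y = 4018758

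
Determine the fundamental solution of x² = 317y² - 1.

We need x² = 317y² - 1. Try successive y:
y = 1: x² = 317·1² - 1 = 316, not a perfect square
y = 2: x² = 317·2² - 1 = 1267, not a perfect square
y = 3: x² = 317·3² - 1 = 2852, not a perfect square
...
y = 19805: x² = 317·19805² - 1 = 124339453924 = 352618² ✓
Check: 352618² - 317·19805² = 124339453924 - 124339453925 = -1 ✓

x = 352618, y = 19805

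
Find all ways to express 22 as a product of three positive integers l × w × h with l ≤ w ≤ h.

Iterate l from 1 to ⌊22^(1/3)⌋. For each l dividing 22, iterate w ≥ l with w dividing 22/l, and set h = 22/(l·w).
Triples found (2): (1×1×22), (1×2×11)

(1×1×22), (1×2×11)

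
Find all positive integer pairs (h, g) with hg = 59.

The positive divisors of 59 are: 1, 59.
Each divisor d gives the pair (d, 59/d):
(1, 59), (59, 1)

(1, 59), (59, 1)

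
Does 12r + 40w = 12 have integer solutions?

Step 1: Compute gcd(12, 40).
gcd(12, 40) = 4

Step 2: Check divisibility.
Does 4 divide 12? 12 = 4 x 3, so yes.

By the theorem on linear Diophantine equations, 12r + 40w = 12 has integer solutions if and only if gcd(12, 40) divides 12. Since 4 | 12, solutions exist.

Yes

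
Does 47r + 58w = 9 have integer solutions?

Step 1: Compute gcd(47, 58).
gcd(47, 58) = 1

Step 2: Check divisibility.
Does 1 divide 9? 9 = 1 x 9, so yes.

By the theorem on linear Diophantine equations, 47r + 58w = 9 has integer solutions if and only if gcd(47, 58) divides 9. Since 1 | 9, solutions exist.

Yes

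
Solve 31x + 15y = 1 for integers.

Step 1: Check solvability.
gcd(31, 15) = 1
Since 1 divides 1, solutions exist.

Step 2: Apply extended Euclidean algorithm to find gcd.
We find integers such that 31*x0 + 15*y0 = 1

Step 3: Scale the particular solution.
Multiply by 1/1 = 1:
x = 1, y = -2

Step 4: Verify.
31*(1) + 15*(-2) = 1 = 1 ✓

x = 1, y = -2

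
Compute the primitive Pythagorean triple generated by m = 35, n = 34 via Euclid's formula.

a = m² - n² = 1225 - 1156 = 69
b = 2mn = 2·35·34 = 2380
c = m² + n² = 1225 + 1156 = 2381
Verify: 69² + 2380² = 4761 + 5664400 = 5669161 = 2381² ✓

(69, 2380, 2381)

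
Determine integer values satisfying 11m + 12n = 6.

Step 1: Check solvability.
gcd(11, 12) = 1
Since 1 divides 6, solutions exist.

Step 2: Apply extended Euclidean algorithm to find gcd.
We find integers such that 11*x0 + 12*y0 = 1

Step 3: Scale the particular solution.
Multiply by 6/1 = 6:
m = -6, n = 6

Step 4: Verify.
11*(-6) + 12*(6) = 6 = 6 ✓

m = -6, n = 6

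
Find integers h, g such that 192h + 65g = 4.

Step 1: Check solvability.
gcd(192, 65) = 1
Since 1 divides 4, solutions exist.

Step 2: Apply extended Euclidean algorithm to find gcd.
We find integers such that 192*x0 + 65*y0 = 1

Step 3: Scale the particular solution.
Multiply by 4/1 = 4:
h = -88, g = 260

Step 4: Verify.
192*(-88) + 65*(260) = 4 = 4 ✓

h = -88, g = 260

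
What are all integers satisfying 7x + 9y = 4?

Step 1: Compute gcd(7, 9) = 1.
Since 1 divides 4, solutions exist.

Step 2: Find a particular solution using extended Euclidean algorithm.
We get x₀ = 16, y₀ = -12.
Check: 7*16 + 9*-12 = 4 = 4 ✓

Step 3: Write the general solution.
x = 16 + (9/1)t = 16 + 9t
y = -12 - (7/1)t = -12 - 7t
for any integer t.

x = 16 + 9t, y = -12 - 7t for integer t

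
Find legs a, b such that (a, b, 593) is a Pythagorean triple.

We need a² + b² = 593² = 351649.
Trying: 465² + 368² = 216225 + 135424 = 351649 ✓

(465, 368, 593)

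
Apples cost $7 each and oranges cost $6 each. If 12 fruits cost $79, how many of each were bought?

Let a = apples, o = oranges.
a + o = 12
7a + 6o = 79
Substitute o = 12 - a:
7a + 6(12 - a) = 79
(7 - 6)a = 79 - 72
1a = 7
a = 7, o = 12 - 7 = 5

Apples: 7, Oranges: 5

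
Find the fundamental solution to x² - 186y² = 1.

We seek the smallest positive integers (x, y) with x² - 186y² = 1, i.e., x² = 186y² + 1.
Try successive y values:
y = 1: x² = 186·1² + 1 = 187, not a perfect square
y = 2: x² = 186·2² + 1 = 745, not a perfect square
y = 3: x² = 186·3² + 1 = 1675, not a perfect square
... continuing the search (or via continued fractions) ...
y = 550: x² = 186·550² + 1 = 56265001, x = 7501 ✓

Verify: 7501² - 186·550² = 56265001 - 56265000 = 1 ✓

x = 7501, y = 550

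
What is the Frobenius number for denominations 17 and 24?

For two coprime denominations a and b, the Frobenius number (largest value not representable as a non-negative combination) is ab - a - b.
Here gcd(17, 24) = 1, so they are coprime.
F(17, 24) = 17·24 - 17 - 24 = 408 - 41 = 367

367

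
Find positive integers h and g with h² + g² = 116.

We need to find integers h, g > 0 such that h² + g² = 116.
Trying h = 4: g² = 116 - 4² = 116 - 16 = 100
g = 10
Check: 4² + 10² = 16 + 100 = 116 ✓

116 = 4² + 10²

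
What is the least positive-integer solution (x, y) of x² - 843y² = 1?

We seek the smallest positive integers (x, y) with x² - 843y² = 1, i.e., x² = 843y² + 1.
Try successive y values:
y = 1: x² = 843·1² + 1 = 844, not a perfect square
y = 2: x² = 843·2² + 1 = 3373, not a perfect square
y = 3: x² = 843·3² + 1 = 7588, not a perfect square
... continuing the search (or via continued fractions) ...
y = 29: x² = 843·29² + 1 = 708964, x = 842 ✓

Verify: 842² - 843·29² = 708964 - 708963 = 1 ✓

x = 842, y = 29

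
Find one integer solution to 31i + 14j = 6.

Step 1: Check solvability.
gcd(31, 14) = 1
Since 1 divides 6, solutions exist.

Step 2: Apply extended Euclidean algorithm to find gcd.
We find integers such that 31*x0 + 14*y0 = 1

Step 3: Scale the particular solution.
Multiply by 6/1 = 6:
i = 30, j = -66

Step 4: Verify.
31*(30) + 14*(-66) = 6 = 6 ✓

i = 30, j = -66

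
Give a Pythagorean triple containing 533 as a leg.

We need the other leg and hypotenuse such that 533² + x² = c².
Take x = 756, c = 925: 533² + 756² = 284089 + 571536 = 855625 = 925² ✓
Triple: (533, 756, 925)

(533, 756, 925)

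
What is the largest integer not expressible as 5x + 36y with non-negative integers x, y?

For two coprime denominations a and b, the Frobenius number (largest value not representable as a non-negative combination) is ab - a - b.
Here gcd(5, 36) = 1, so they are coprime.
F(5, 36) = 5·36 - 5 - 36 = 180 - 41 = 139

139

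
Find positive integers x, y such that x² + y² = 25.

Search for x with 25 - x² a perfect square.
x = 3: 25 - 3² = 25 - 9 = 16 = 4² ✓
So x = 3, y = 4.

x = 3, y = 4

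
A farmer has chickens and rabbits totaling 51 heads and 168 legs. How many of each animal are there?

Let c = chickens, r = rabbits.
Heads: c + r = 51
Legs: 2c + 4r = 168
From the first equation, c = 51 - r. Substitute:
2(51 - r) + 4r = 168
102 + 2r = 168
r = (168 - 102)/2 = 33
c = 51 - 33 = 18

Chickens: 18, Rabbits: 33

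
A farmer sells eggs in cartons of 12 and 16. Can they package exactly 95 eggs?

We need non-negative a, b with 12a + 16b = 95.
gcd(12, 16) = 4, and 4 does not divide 95.
No integer solutions exist.

No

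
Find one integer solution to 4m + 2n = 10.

Step 1: Check solvability.
gcd(4, 2) = 2
Since 2 divides 10, solutions exist.

Step 2: Apply extended Euclidean algorithm to find gcd.
We find integers such that 4*x0 + 2*y0 = 2

Step 3: Scale the particular solution.
Multiply by 10/2 = 5:
m = 0, n = 5

Step 4: Verify.
4*(0) + 2*(5) = 10 = 10 ✓

m = 0, n = 5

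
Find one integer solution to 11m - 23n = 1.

Step 1: Check solvability.
gcd(11, 23) = 1
Since 1 divides 1, solutions exist.

Step 2: Apply extended Euclidean algorithm to find gcd.
We find integers such that 11*x0 + 23*y0 = 1

Step 3: Scale the particular solution.
Multiply by 1/1 = 1:
m = -2, n = -1

Step 4: Verify.
11*(-2) - 23*(-1) = 1 = 1 ✓

m = -2, n = -1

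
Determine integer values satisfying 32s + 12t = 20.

Step 1: Check solvability.
gcd(32, 12) = 4
Since 4 divides 20, solutions exist.

Step 2: Apply extended Euclidean algorithm to find gcd.
We find integers such that 32*x0 + 12*y0 = 4

Step 3: Scale the particular solution.
Multiply by 20/4 = 5:
s = -5, t = 15

Step 4: Verify.
32*(-5) + 12*(15) = 20 = 20 ✓

s = -5, t = 15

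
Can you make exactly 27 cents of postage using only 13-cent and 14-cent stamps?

We need non-negative x, y with 13x + 14y = 27.
gcd(13, 14) = 1 divides 27, so integer solutions exist.
Search for a non-negative one: x = 1 gives 14y = 27 - 13 = 14, so y = 1.
Check: 13·1 + 14·1 = 27 ✓

Yes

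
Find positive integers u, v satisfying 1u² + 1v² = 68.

Try small values of u and check whether (68 - 1u²)/1 is a perfect square.
u = 2: 1·2² = 4, so 1v² = 68 - 4 = 64, giving v² = 64, v = 8.
Check: 1·2² + 1·8² = 4 + 64 = 68 ✓

u = 2, v = 8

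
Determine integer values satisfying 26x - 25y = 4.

Step 1: Check solvability.
gcd(26, 25) = 1
Since 1 divides 4, solutions exist.

Step 2: Apply extended Euclidean algorithm to find gcd.
We find integers such that 26*x0 + 25*y0 = 1

Step 3: Scale the particular solution.
Multiply by 4/1 = 4:
x = 4, y = 4

Step 4: Verify.
26*(4) - 25*(4) = 4 = 4 ✓

x = 4, y = 4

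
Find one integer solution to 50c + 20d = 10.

Step 1: Check solvability.
gcd(50, 20) = 10
Since 10 divides 10, solutions exist.

Step 2: Apply extended Euclidean algorithm to find gcd.
We find integers such that 50*x0 + 20*y0 = 10

Step 3: Scale the particular solution.
Multiply by 10/10 = 1:
c = 1, d = -2

Step 4: Verify.
50*(1) + 20*(-2) = 10 = 10 ✓

c = 1, d = -2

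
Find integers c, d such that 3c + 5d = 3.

Step 1: Check solvability.
gcd(3, 5) = 1
Since 1 divides 3, solutions exist.

Step 2: Apply extended Euclidean algorithm to find gcd.
We find integers such that 3*x0 + 5*y0 = 1

Step 3: Scale the particular solution.
Multiply by 3/1 = 3:
c = 6, d = -3

Step 4: Verify.
3*(6) + 5*(-3) = 3 = 3 ✓

c = 6, d = -3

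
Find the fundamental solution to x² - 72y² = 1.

We seek the smallest positive integers (x, y) with x² - 72y² = 1, i.e., x² = 72y² + 1.
Try successive y values:
y = 1: x² = 72·1² + 1 = 73, not a perfect square
y = 2: x² = 72·2² + 1 = 289, x = 17 ✓

Verify: 17² - 72·2² = 289 - 288 = 1 ✓

x = 17, y = 2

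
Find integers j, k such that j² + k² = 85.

We need to find integers j, k > 0 such that j² + k² = 85.
Trying j = 2: k² = 85 - 2² = 85 - 4 = 81
k = 9
Check: 2² + 9² = 4 + 81 = 85 ✓

85 = 2² + 9²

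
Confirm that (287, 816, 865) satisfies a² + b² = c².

Compute a² + b² = 287² + 816² = 82369 + 665856 = 748225
Compute c² = 865² = 748225
Since 748225 = 748225, confirmed.

Yes, it is a Pythagorean triple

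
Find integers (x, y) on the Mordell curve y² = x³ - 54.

Try small integer x values and check whether x³ - 54 is a perfect square.
x = 7: x³ - 54 = 7³ - 54 = 343 - 54 = 289
Is 289 a perfect square? 17² = 289 ✓
So (x, y) = (7, 17) is a solution.

x = 7, y = 17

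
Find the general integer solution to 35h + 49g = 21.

Step 1: Compute gcd(35, 49) = 7.
Since 7 divides 21, solutions exist.

Step 2: Find a particular solution using extended Euclidean algorithm.
We get h₀ = 9, g₀ = -6.
Check: 35*9 + 49*-6 = 21 = 21 ✓

Step 3: Write the general solution.
h = 9 + (49/7)t = 9 + 7t
g = -6 - (35/7)t = -6 - 5t
for any integer t.

h = 9 + 7t, g = -6 - 5t for integer t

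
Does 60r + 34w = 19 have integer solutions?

Step 1: Compute gcd(60, 34).
gcd(60, 34) = 2

Step 2: Check divisibility.
Does 2 divide 19? 19 = 2 x 9 + 1, so no.

By the theorem on linear Diophantine equations, 60r + 34w = 19 has integer solutions if and only if gcd(60, 34) divides 19. Since 2 does not divide 19, no solutions exist.

No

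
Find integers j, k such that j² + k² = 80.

We need to find integers j, k > 0 such that j² + k² = 80.
Trying j = 4: k² = 80 - 4² = 80 - 16 = 64
k = 8
Check: 4² + 8² = 16 + 64 = 80 ✓

80 = 4² + 8²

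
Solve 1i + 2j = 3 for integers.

Step 1: Check solvability.
gcd(1, 2) = 1
Since 1 divides 3, solutions exist.

Step 2: Apply extended Euclidean algorithm to find gcd.
We find integers such that 1*x0 + 2*y0 = 1

Step 3: Scale the particular solution.
Multiply by 3/1 = 3:
i = 3, j = 0

Step 4: Verify.
1*(3) + 2*(0) = 3 = 3 ✓

i = 3, j = 0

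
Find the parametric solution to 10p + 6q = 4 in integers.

Step 1: Compute gcd(10, 6) = 2.
Since 2 divides 4, solutions exist.

Step 2: Find a particular solution using extended Euclidean algorithm.
We get p₀ = -2, q₀ = 4.
Check: 10*-2 + 6*4 = 4 = 4 ✓

Step 3: Write the general solution.
p = -2 + (6/2)t = -2 + 3t
q = 4 - (10/2)t = 4 - 5t
for any integer t.

p = -2 + 3t, q = 4 - 5t for integer t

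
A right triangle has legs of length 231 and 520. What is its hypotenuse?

c² = a² + b² = 231² + 520² = 53361 + 270400 = 323761
c = 569

569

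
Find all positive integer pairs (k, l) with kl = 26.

The positive divisors of 26 are: 1, 2, 13, 26.
Each divisor d gives the pair (d, 26/d):
(1, 26), (2, 13), (13, 2), (26, 1)

(1, 26), (2, 13), (13, 2), (26, 1)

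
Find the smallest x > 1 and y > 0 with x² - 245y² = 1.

We seek the smallest positive integers (x, y) with x² - 245y² = 1, i.e., x² = 245y² + 1.
Try successive y values:
y = 1: x² = 245·1² + 1 = 246, not a perfect square
y = 2: x² = 245·2² + 1 = 981, not a perfect square
y = 3: x² = 245·3² + 1 = 2206, not a perfect square
... continuing the search (or via continued fractions) ...
y = 3312: x² = 245·3312² + 1 = 2687489281, x = 51841 ✓

Verify: 51841² - 245·3312² = 2687489281 - 2687489280 = 1 ✓

x = 51841, y = 3312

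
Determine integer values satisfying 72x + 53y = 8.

Step 1: Check solvability.
gcd(72, 53) = 1
Since 1 divides 8, solutions exist.

Step 2: Apply extended Euclidean algorithm to find gcd.
We find integers such that 72*x0 + 53*y0 = 1

Step 3: Scale the particular solution.
Multiply by 8/1 = 8:
x = 112, y = -152

Step 4: Verify.
72*(112) + 53*(-152) = 8 = 8 ✓

x = 112, y = -152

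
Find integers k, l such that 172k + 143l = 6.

Step 1: Check solvability.
gcd(172, 143) = 1
Since 1 divides 6, solutions exist.

Step 2: Apply extended Euclidean algorithm to find gcd.
We find integers such that 172*x0 + 143*y0 = 1

Step 3: Scale the particular solution.
Multiply by 6/1 = 6:
k = -414, l = 498

Step 4: Verify.
172*(-414) + 143*(498) = 6 = 6 ✓

k = -414, l = 498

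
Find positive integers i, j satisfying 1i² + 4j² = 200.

Try small values of i and check whether (200 - 1i²)/4 is a perfect square.
i = 2: 1·2² = 4, so 4j² = 200 - 4 = 196, giving j² = 49, j = 7.
Check: 1·2² + 4·7² = 4 + 196 = 200 ✓

i = 2, j = 7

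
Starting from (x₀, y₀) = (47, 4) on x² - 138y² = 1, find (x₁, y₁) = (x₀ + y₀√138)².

Solutions to x² - Dy² = 1 are generated by powers of (x₀ + y₀√D).
The next solution satisfies x₁ + y₁√138 = (x₀ + y₀√138)², giving:
x₁ = x₀² + 138y₀² = 47² + 138·4² = 2209 + 2208 = 4417
y₁ = 2x₀y₀ = 2·47·4 = 376

Verify: 4417² - 138·376² = 19509889 - 19509888 = 1 ✓

x = 4417, y = 376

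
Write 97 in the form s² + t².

We need to find integers s, t > 0 such that s² + t² = 97.
Trying s = 4: t² = 97 - 4² = 97 - 16 = 81
t = 9
Check: 4² + 9² = 16 + 81 = 97 ✓

97 = 4² + 9²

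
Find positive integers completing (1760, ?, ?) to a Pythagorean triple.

We need the other leg and hypotenuse such that 1760² + x² = c².
Take x = 675, c = 1885: 1760² + 675² = 3097600 + 455625 = 3553225 = 1885² ✓
Triple: (675, 1760, 1885)

(675, 1760, 1885)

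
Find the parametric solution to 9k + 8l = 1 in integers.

Step 1: Compute gcd(9, 8) = 1.
Since 1 divides 1, solutions exist.

Step 2: Find a particular solution using extended Euclidean algorithm.
We get k₀ = 1, l₀ = -1.
Check: 9*1 + 8*-1 = 1 = 1 ✓

Step 3: Write the general solution.
k = 1 + (8/1)t = 1 + 8t
l = -1 - (9/1)t = -1 - 9t
for any integer t.

k = 1 + 8t, l = -1 - 9t for integer t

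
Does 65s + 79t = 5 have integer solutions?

Step 1: Compute gcd(65, 79).
gcd(65, 79) = 1

Step 2: Check divisibility.
Does 1 divide 5? 5 = 1 x 5, so yes.

By the theorem on linear Diophantine equations, 65s + 79t = 5 has integer solutions if and only if gcd(65, 79) divides 5. Since 1 | 5, solutions exist.

Yes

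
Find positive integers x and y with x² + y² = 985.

We need to find integers x, y > 0 such that x² + y² = 985.
Trying x = 12: y² = 985 - 12² = 985 - 144 = 841
y = 29
Check: 12² + 29² = 144 + 841 = 985 ✓

985 = 12² + 29²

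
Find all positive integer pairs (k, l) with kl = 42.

The positive divisors of 42 are: 1, 2, 3, 6, 7, 14, 21, 42.
Each divisor d gives the pair (d, 42/d):
(1, 42), (2, 21), (3, 14), (6, 7), (7, 6), (14, 3), (21, 2), (42, 1)

(1, 42), (2, 21), (3, 14), (6, 7), (7, 6), (14, 3), (21, 2), (42, 1)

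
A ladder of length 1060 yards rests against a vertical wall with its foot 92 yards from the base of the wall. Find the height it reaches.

The ladder, wall, and ground form a right triangle with hypotenuse 1060 and one leg 92.
By the Pythagorean theorem: h² = 1060² - 92² = 1123600 - 8464 = 1115136
h = √1115136 = 1056 yards

1056 yards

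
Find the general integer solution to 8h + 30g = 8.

Step 1: Compute gcd(8, 30) = 2.
Since 2 divides 8, solutions exist.

Step 2: Find a particular solution using extended Euclidean algorithm.
We get h₀ = 16, g₀ = -4.
Check: 8*16 + 30*-4 = 8 = 8 ✓

Step 3: Write the general solution.
h = 16 + (30/2)t = 16 + 15t
g = -4 - (8/2)t = -4 - 4t
for any integer t.

h = 16 + 15t, g = -4 - 4t for integer t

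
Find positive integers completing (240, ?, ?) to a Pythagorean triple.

We need the other leg and hypotenuse such that 240² + x² = c².
Take x = 551, c = 601: 240² + 551² = 57600 + 303601 = 361201 = 601² ✓
Triple: (551, 240, 601)

(551, 240, 601)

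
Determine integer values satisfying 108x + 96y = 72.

Step 1: Check solvability.
gcd(108, 96) = 12
Since 12 divides 72, solutions exist.

Step 2: Apply extended Euclidean algorithm to find gcd.
We find integers such that 108*x0 + 96*y0 = 12

Step 3: Scale the particular solution.
Multiply by 72/12 = 6:
x = 6, y = -6

Step 4: Verify.
108*(6) + 96*(-6) = 72 = 72 ✓

x = 6, y = -6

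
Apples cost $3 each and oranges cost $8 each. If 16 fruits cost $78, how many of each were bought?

Let a = apples, o = oranges.
a + o = 16
3a + 8o = 78
Substitute o = 16 - a:
3a + 8(16 - a) = 78
(3 - 8)a = 78 - 128
-5a = -50
a = 10, o = 16 - 10 = 6

Apples: 10, Oranges: 6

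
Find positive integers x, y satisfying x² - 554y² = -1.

We need x² = 554y² - 1. Try successive y:
y = 1: x² = 554·1² - 1 = 553, not a perfect square
y = 2: x² = 554·2² - 1 = 2215, not a perfect square
y = 3: x² = 554·3² - 1 = 4985, not a perfect square
...
y = 7405: x² = 554·7405² - 1 = 30378049849 = 174293² ✓
Check: 174293² - 554·7405² = 30378049849 - 30378049850 = -1 ✓

x = 174293, y = 7405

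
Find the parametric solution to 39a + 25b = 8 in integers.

Step 1: Compute gcd(39, 25) = 1.
Since 1 divides 8, solutions exist.

Step 2: Find a particular solution using extended Euclidean algorithm.
We get a₀ = 72, b₀ = -112.
Check: 39*72 + 25*-112 = 8 = 8 ✓

Step 3: Write the general solution.
a = 72 + (25/1)t = 72 + 25t
b = -112 - (39/1)t = -112 - 39t
for any integer t.

a = 72 + 25t, b = -112 - 39t for integer t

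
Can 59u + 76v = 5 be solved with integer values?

Step 1: Compute gcd(59, 76).
gcd(59, 76) = 1

Step 2: Check divisibility.
Does 1 divide 5? 5 = 1 x 5, so yes.

By the theorem on linear Diophantine equations, 59u + 76v = 5 has integer solutions if and only if gcd(59, 76) divides 5. Since 1 | 5, solutions exist.

Yes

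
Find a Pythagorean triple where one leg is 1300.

We need the other leg and hypotenuse such that 1300² + x² = c².
Take x = 51, c = 1301: 1300² + 51² = 1690000 + 2601 = 1692601 = 1301² ✓
Triple: (51, 1300, 1301)

(51, 1300, 1301)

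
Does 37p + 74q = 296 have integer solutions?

Step 1: Compute gcd(37, 74).
gcd(37, 74) = 37

Step 2: Check divisibility.
Does 37 divide 296? 296 = 37 x 8, so yes.

By the theorem on linear Diophantine equations, 37p + 74q = 296 has integer solutions if and only if gcd(37, 74) divides 296. Since 37 | 296, solutions exist.

Yes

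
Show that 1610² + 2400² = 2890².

Compute a² + b² = 1610² + 2400² = 2592100 + 5760000 = 8352100
Compute c² = 2890² = 8352100
Since 8352100 = 8352100, confirmed.

Yes, it is a Pythagorean triple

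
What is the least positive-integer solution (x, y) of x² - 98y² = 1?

We seek the smallest positive integers (x, y) with x² - 98y² = 1, i.e., x² = 98y² + 1.
Try successive y values:
y = 1: x² = 98·1² + 1 = 99, not a perfect square
y = 2: x² = 98·2² + 1 = 393, not a perfect square
y = 3: x² = 98·3² + 1 = 883, not a perfect square
... continuing the search (or via continued fractions) ...
y = 10: x² = 98·10² + 1 = 9801, x = 99 ✓

Verify: 99² - 98·10² = 9801 - 9800 = 1 ✓

x = 99, y = 10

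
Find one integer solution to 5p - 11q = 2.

Step 1: Check solvability.
gcd(5, 11) = 1
Since 1 divides 2, solutions exist.

Step 2: Apply extended Euclidean algorithm to find gcd.
We find integers such that 5*x0 + 11*y0 = 1

Step 3: Scale the particular solution.
Multiply by 2/1 = 2:
p = -4, q = -2

Step 4: Verify.
5*(-4) - 11*(-2) = 2 = 2 ✓

p = -4, q = -2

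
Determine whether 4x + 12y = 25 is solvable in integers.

Step 1: Compute gcd(4, 12).
gcd(4, 12) = 4

Step 2: Check divisibility.
Does 4 divide 25? 25 = 4 x 6 + 1, so no.

By the theorem on linear Diophantine equations, 4x + 12y = 25 has integer solutions if and only if gcd(4, 12) divides 25. Since 4 does not divide 25, no solutions exist.

No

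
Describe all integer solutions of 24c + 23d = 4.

Step 1: Compute gcd(24, 23) = 1.
Since 1 divides 4, solutions exist.

Step 2: Find a particular solution using extended Euclidean algorithm.
We get c₀ = 4, d₀ = -4.
Check: 24*4 + 23*-4 = 4 = 4 ✓

Step 3: Write the general solution.
c = 4 + (23/1)t = 4 + 23t
d = -4 - (24/1)t = -4 - 24t
for any integer t.

c = 4 + 23t, d = -4 - 24t for integer t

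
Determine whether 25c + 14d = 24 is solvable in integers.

Step 1: Compute gcd(25, 14).
gcd(25, 14) = 1

Step 2: Check divisibility.
Does 1 divide 24? 24 = 1 x 24, so yes.

By the theorem on linear Diophantine equations, 25c + 14d = 24 has integer solutions if and only if gcd(25, 14) divides 24. Since 1 | 24, solutions exist.

Yes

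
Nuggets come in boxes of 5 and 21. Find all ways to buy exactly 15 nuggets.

We need non-negative integers (x, y) with 5x + 21y = 15.
For each x in 0..3, check if 15 - 5x is a non-negative multiple of 21.
x = 3: 21y = 0, y = 0 ✓

(3 boxes of 5, 0 boxes of 21)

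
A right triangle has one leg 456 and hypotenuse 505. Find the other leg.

a² = c² - b² = 255025 - 207936 = 47089
a = 217

217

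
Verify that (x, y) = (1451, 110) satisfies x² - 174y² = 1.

Compute x² = 1451² = 2105401
Compute 174y² = 174·110² = 174·12100 = 2105400
x² - 174y² = 2105401 - 2105400 = 1
Since this equals 1, (1451, 110) is a solution.

Yes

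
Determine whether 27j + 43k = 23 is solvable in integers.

Step 1: Compute gcd(27, 43).
gcd(27, 43) = 1

Step 2: Check divisibility.
Does 1 divide 23? 23 = 1 x 23, so yes.

By the theorem on linear Diophantine equations, 27j + 43k = 23 has integer solutions if and only if gcd(27, 43) divides 23. Since 1 | 23, solutions exist.

Yes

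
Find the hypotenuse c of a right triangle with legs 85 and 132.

c² = a² + b² = 85² + 132² = 7225 + 17424 = 24649
c = 157

157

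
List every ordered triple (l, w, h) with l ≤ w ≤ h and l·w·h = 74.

Iterate l from 1 to ⌊74^(1/3)⌋. For each l dividing 74, iterate w ≥ l with w dividing 74/l, and set h = 74/(l·w).
Triples found (2): (1×1×74), (1×2×37)

(1×1×74), (1×2×37)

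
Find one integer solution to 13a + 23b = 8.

Step 1: Check solvability.
gcd(13, 23) = 1
Since 1 divides 8, solutions exist.

Step 2: Apply extended Euclidean algorithm to find gcd.
We find integers such that 13*x0 + 23*y0 = 1

Step 3: Scale the particular solution.
Multiply by 8/1 = 8:
a = -56, b = 32

Step 4: Verify.
13*(-56) + 23*(32) = 8 = 8 ✓

a = -56, b = 32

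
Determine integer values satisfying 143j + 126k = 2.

Step 1: Check solvability.
gcd(143, 126) = 1
Since 1 divides 2, solutions exist.

Step 2: Apply extended Euclidean algorithm to find gcd.
We find integers such that 143*x0 + 126*y0 = 1

Step 3: Scale the particular solution.
Multiply by 2/1 = 2:
j = -74, k = 84

Step 4: Verify.
143*(-74) + 126*(84) = 2 = 2 ✓

j = -74, k = 84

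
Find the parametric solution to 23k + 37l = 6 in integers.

Step 1: Compute gcd(23, 37) = 1.
Since 1 divides 6, solutions exist.

Step 2: Find a particular solution using extended Euclidean algorithm.
We get k₀ = -48, l₀ = 30.
Check: 23*-48 + 37*30 = 6 = 6 ✓

Step 3: Write the general solution.
k = -48 + (37/1)t = -48 + 37t
l = 30 - (23/1)t = 30 - 23t
for any integer t.

k = -48 + 37t, l = 30 - 23t for integer t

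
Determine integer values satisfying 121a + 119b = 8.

Step 1: Check solvability.
gcd(121, 119) = 1
Since 1 divides 8, solutions exist.

Step 2: Apply extended Euclidean algorithm to find gcd.
We find integers such that 121*x0 + 119*y0 = 1

Step 3: Scale the particular solution.
Multiply by 8/1 = 8:
a = -472, b = 480

Step 4: Verify.
121*(-472) + 119*(480) = 8 = 8 ✓

a = -472, b = 480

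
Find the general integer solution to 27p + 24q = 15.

Step 1: Compute gcd(27, 24) = 3.
Since 3 divides 15, solutions exist.

Step 2: Find a particular solution using extended Euclidean algorithm.
We get p₀ = 5, q₀ = -5.
Check: 27*5 + 24*-5 = 15 = 15 ✓

Step 3: Write the general solution.
p = 5 + (24/3)t = 5 + 8t
q = -5 - (27/3)t = -5 - 9t
for any integer t.

p = 5 + 8t, q = -5 - 9t for integer t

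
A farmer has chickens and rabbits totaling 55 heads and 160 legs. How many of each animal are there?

Let c = chickens, r = rabbits.
Heads: c + r = 55
Legs: 2c + 4r = 160
From the first equation, c = 55 - r. Substitute:
2(55 - r) + 4r = 160
110 + 2r = 160
r = (160 - 110)/2 = 25
c = 55 - 25 = 30

Chickens: 30, Rabbits: 25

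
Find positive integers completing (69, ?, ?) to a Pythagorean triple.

We need the other leg and hypotenuse such that 69² + x² = c².
Take x = 260, c = 269: 69² + 260² = 4761 + 67600 = 72361 = 269² ✓
Triple: (69, 260, 269)

(69, 260, 269)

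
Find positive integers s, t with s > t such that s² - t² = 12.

Factor: s² - t² = (s+t)(s-t) = 12.
We need two factors of 12 with the same parity.
Use s+t = 6 and s-t = 2 (product 6·2 = 12).
Adding: 2s = 8, so s = 4.
Subtracting: 2t = 4, so t = 2.
Check: 4² - 2² = 16 - 4 = 12 ✓

s = 4, t = 2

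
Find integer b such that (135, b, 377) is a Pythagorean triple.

b² = c² - a² = 377² - 135² = 142129 - 18225 = 123904
b = sqrt(123904) = 352

352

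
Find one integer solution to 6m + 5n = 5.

Step 1: Check solvability.
gcd(6, 5) = 1
Since 1 divides 5, solutions exist.

Step 2: Apply extended Euclidean algorithm to find gcd.
We find integers such that 6*x0 + 5*y0 = 1

Step 3: Scale the particular solution.
Multiply by 5/1 = 5:
m = 5, n = -5

Step 4: Verify.
6*(5) + 5*(-5) = 5 = 5 ✓

m = 5, n = -5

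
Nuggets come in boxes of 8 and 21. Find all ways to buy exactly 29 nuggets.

We need non-negative integers (x, y) with 8x + 21y = 29.
For each x in 0..3, check if 29 - 8x is a non-negative multiple of 21.
x = 1: 21y = 21, y = 1 ✓

(1 boxes of 8, 1 boxes of 21)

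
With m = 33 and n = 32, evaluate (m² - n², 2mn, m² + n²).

a = m² - n² = 1089 - 1024 = 65
b = 2mn = 2·33·32 = 2112
c = m² + n² = 1089 + 1024 = 2113
Verify: 65² + 2112² = 4225 + 4460544 = 4464769 = 2113² ✓

(65, 2112, 2113)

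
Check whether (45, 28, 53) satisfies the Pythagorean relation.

Compute a² + b²:
45² + 28² = 2025 + 784 = 2809
Compute c²:
53² = 2809
Since 2809 = 2809, it is a Pythagorean triple.

Yes, it is a Pythagorean triple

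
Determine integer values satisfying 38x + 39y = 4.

Step 1: Check solvability.
gcd(38, 39) = 1
Since 1 divides 4, solutions exist.

Step 2: Apply extended Euclidean algorithm to find gcd.
We find integers such that 38*x0 + 39*y0 = 1

Step 3: Scale the particular solution.
Multiply by 4/1 = 4:
x = -4, y = 4

Step 4: Verify.
38*(-4) + 39*(4) = 4 = 4 ✓

x = -4, y = 4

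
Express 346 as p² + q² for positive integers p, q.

We need to find integers p, q > 0 such that p² + q² = 346.
Trying p = 11: q² = 346 - 11² = 346 - 121 = 225
q = 15
Check: 11² + 15² = 121 + 225 = 346 ✓

346 = 11² + 15²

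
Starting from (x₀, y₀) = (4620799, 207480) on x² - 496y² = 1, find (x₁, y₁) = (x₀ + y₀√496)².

Solutions to x² - Dy² = 1 are generated by powers of (x₀ + y₀√D).
The next solution satisfies x₁ + y₁√496 = (x₀ + y₀√496)², giving:
x₁ = x₀² + 496y₀² = 4620799² + 496·207480² = 21351783398401 + 21351783398400 = 42703566796801
y₁ = 2x₀y₀ = 2·4620799·207480 = 1917446753040

Verify: 42703566796801² - 496·1917446753040² = 1823594617168844819623833601 - 1823594617168844819623833600 = 1 ✓

x = 42703566796801, y = 1917446753040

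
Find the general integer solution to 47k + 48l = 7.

Step 1: Compute gcd(47, 48) = 1.
Since 1 divides 7, solutions exist.

Step 2: Find a particular solution using extended Euclidean algorithm.
We get k₀ = -7, l₀ = 7.
Check: 47*-7 + 48*7 = 7 = 7 ✓

Step 3: Write the general solution.
k = -7 + (48/1)t = -7 + 48t
l = 7 - (47/1)t = 7 - 47t
for any integer t.

k = -7 + 48t, l = 7 - 47t for integer t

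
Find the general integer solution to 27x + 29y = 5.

Step 1: Compute gcd(27, 29) = 1.
Since 1 divides 5, solutions exist.

Step 2: Find a particular solution using extended Euclidean algorithm.
We get x₀ = 70, y₀ = -65.
Check: 27*70 + 29*-65 = 5 = 5 ✓

Step 3: Write the general solution.
x = 70 + (29/1)t = 70 + 29t
y = -65 - (27/1)t = -65 - 27t
for any integer t.

x = 70 + 29t, y = -65 - 27t for integer t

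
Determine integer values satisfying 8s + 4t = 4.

Step 1: Check solvability.
gcd(8, 4) = 4
Since 4 divides 4, solutions exist.

Step 2: Apply extended Euclidean algorithm to find gcd.
We find integers such that 8*x0 + 4*y0 = 4

Step 3: Scale the particular solution.
Multiply by 4/4 = 1:
s = 0, t = 1

Step 4: Verify.
8*(0) + 4*(1) = 4 = 4 ✓

s = 0, t = 1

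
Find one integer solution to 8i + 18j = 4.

Step 1: Check solvability.
gcd(8, 18) = 2
Since 2 divides 4, solutions exist.

Step 2: Apply extended Euclidean algorithm to find gcd.
We find integers such that 8*x0 + 18*y0 = 2

Step 3: Scale the particular solution.
Multiply by 4/2 = 2:
i = -4, j = 2

Step 4: Verify.
8*(-4) + 18*(2) = 4 = 4 ✓

i = -4, j = 2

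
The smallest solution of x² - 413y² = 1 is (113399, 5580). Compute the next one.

Solutions to x² - Dy² = 1 are generated by powers of (x₀ + y₀√D).
The next solution satisfies x₁ + y₁√413 = (x₀ + y₀√413)², giving:
x₁ = x₀² + 413y₀² = 113399² + 413·5580² = 12859333201 + 12859333200 = 25718666401
y₁ = 2x₀y₀ = 2·113399·5580 = 1265532840

Verify: 25718666401² - 413·1265532840² = 661449801445926292801 - 661449801445926292800 = 1 ✓

x = 25718666401, y = 1265532840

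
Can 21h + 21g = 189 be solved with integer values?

Step 1: Compute gcd(21, 21).
gcd(21, 21) = 21

Step 2: Check divisibility.
Does 21 divide 189? 189 = 21 x 9, so yes.

By the theorem on linear Diophantine equations, 21h + 21g = 189 has integer solutions if and only if gcd(21, 21) divides 189. Since 21 | 189, solutions exist.

Yes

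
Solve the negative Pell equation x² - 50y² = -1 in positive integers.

We need x² = 50y² - 1. Try successive y:
y = 1: x² = 50·1² - 1 = 49 = 7² ✓
Check: 7² - 50·1² = 49 - 50 = -1 ✓

x = 7, y = 1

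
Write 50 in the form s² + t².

We need to find integers s, t > 0 such that s² + t² = 50.
Trying s = 1: t² = 50 - 1² = 50 - 1 = 49
t = 7
Check: 1² + 7² = 1 + 49 = 50 ✓

50 = 1² + 7²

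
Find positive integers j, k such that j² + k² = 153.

Search for j with 153 - j² a perfect square.
j = 3: 153 - 3² = 153 - 9 = 144 = 12² ✓
So j = 3, k = 12.

j = 3, k = 12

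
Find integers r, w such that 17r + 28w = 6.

Step 1: Check solvability.
gcd(17, 28) = 1
Since 1 divides 6, solutions exist.

Step 2: Apply extended Euclidean algorithm to find gcd.
We find integers such that 17*x0 + 28*y0 = 1

Step 3: Scale the particular solution.
Multiply by 6/1 = 6:
r = 30, w = -18

Step 4: Verify.
17*(30) + 28*(-18) = 6 = 6 ✓

r = 30, w = -18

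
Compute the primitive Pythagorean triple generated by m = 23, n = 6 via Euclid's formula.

a = m² - n² = 23² - 6² = 529 - 36 = 493
b = 2mn = 2·23·6 = 276
c = m² + n² = 529 + 36 = 565
Verify: 493² + 276² = 243049 + 76176 = 319225 = 565² ✓

(493, 276, 565)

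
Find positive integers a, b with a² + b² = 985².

We need a² + b² = 985² = 970225.
Trying: 697² + 696² = 485809 + 484416 = 970225 ✓

(697, 696, 985)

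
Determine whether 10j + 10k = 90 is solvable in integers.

Step 1: Compute gcd(10, 10).
gcd(10, 10) = 10

Step 2: Check divisibility.
Does 10 divide 90? 90 = 10 x 9, so yes.

By the theorem on linear Diophantine equations, 10j + 10k = 90 has integer solutions if and only if gcd(10, 10) divides 90. Since 10 | 90, solutions exist.

Yes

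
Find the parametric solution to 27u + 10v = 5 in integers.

Step 1: Compute gcd(27, 10) = 1.
Since 1 divides 5, solutions exist.

Step 2: Find a particular solution using extended Euclidean algorithm.
We get u₀ = 15, v₀ = -40.
Check: 27*15 + 10*-40 = 5 = 5 ✓

Step 3: Write the general solution.
u = 15 + (10/1)t = 15 + 10t
v = -40 - (27/1)t = -40 - 27t
for any integer t.

u = 15 + 10t, v = -40 - 27t for integer t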